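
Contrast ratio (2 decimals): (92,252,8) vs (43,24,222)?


Linearize each sRGB channel c=v/255: c/12.92 if c ≤ 0.04045 else ((c+0.055)/1.055)^2.4
L = 0.2126×R_lin + 0.7152×G_lin + 0.0722×B_lin
Color 1 (92,252,8):
  R=92: 92/255≈0.3608 > 0.04045 → ((0.3608+0.055)/1.055)^2.4 ≈ 0.10702
  G=252: 252/255≈0.9882 > 0.04045 → ((0.9882+0.055)/1.055)^2.4 ≈ 0.97345
  B=8: 8/255≈0.0314 ≤ 0.04045 → 0.0314/12.92 ≈ 0.00243
  L1 = 0.2126×0.10702 + 0.7152×0.97345 + 0.0722×0.00243 ≈ 0.71914
Color 2 (43,24,222):
  R=43: 43/255≈0.1686 > 0.04045 → ((0.1686+0.055)/1.055)^2.4 ≈ 0.02416
  G=24: 24/255≈0.0941 > 0.04045 → ((0.0941+0.055)/1.055)^2.4 ≈ 0.00913
  B=222: 222/255≈0.8706 > 0.04045 → ((0.8706+0.055)/1.055)^2.4 ≈ 0.73046
  L2 = 0.2126×0.02416 + 0.7152×0.00913 + 0.0722×0.73046 ≈ 0.06441
Lighter = 0.71914, Darker = 0.06441
Ratio = (L_lighter + 0.05) / (L_darker + 0.05)
Ratio = (0.71914 + 0.05) / (0.06441 + 0.05) = 0.76914 / 0.11441 ≈ 6.7228
Ratio ≈ 6.72:1


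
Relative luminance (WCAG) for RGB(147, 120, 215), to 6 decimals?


Linearize each channel (sRGB transfer function): c = v/255; c_lin = c/12.92 if c ≤ 0.04045, else ((c+0.055)/1.055)^2.4
  R: 147/255 ≈ 0.576471 > 0.04045 → ((0.576471+0.055)/1.055)^2.4 ≈ 0.291771
  G: 120/255 ≈ 0.470588 > 0.04045 → ((0.470588+0.055)/1.055)^2.4 ≈ 0.187821
  B: 215/255 ≈ 0.843137 > 0.04045 → ((0.843137+0.055)/1.055)^2.4 ≈ 0.679542
R_lin = 0.291771, G_lin = 0.187821, B_lin = 0.679542
L = 0.2126×R + 0.7152×G + 0.0722×B
L = 0.2126×0.291771 + 0.7152×0.187821 + 0.0722×0.679542
L ≈ 0.245423


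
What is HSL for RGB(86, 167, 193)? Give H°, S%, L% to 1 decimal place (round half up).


Normalize: R'=86/255≈0.3373, G'=167/255≈0.6549, B'=193/255≈0.7569
Max=193/255, Min=86/255, Δ=Max-Min=107/255
L = (Max+Min)/2 = (193+86)/510 = 279/510 = 0.54705… → L = 54.7%
L > 0.5 → S = Δ/(2-Max-Min) = 107/(510-193-86) = 107/231 = 0.46320… → S = 46.3%
(the 1/255 factors cancel in S and H, so raw channel differences can be used)
Max is B' → H = 60 × ((R-G)/Δ + 4) = 60 × ((86-167)/107 + 4)
  -81/107 + 4 = -0.7570… + 4 = 3.2429…
  H = 60 × 3.2429… = 194.579…° → H = 194.6°
= HSL(194.6°, 46.3%, 54.7%)


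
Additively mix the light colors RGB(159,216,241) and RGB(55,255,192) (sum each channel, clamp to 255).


Additive: each channel = min(255, C₁+C₂)
R: 159+55 = 214 → 214
G: 216+255 = 471 → 255
B: 241+192 = 433 → 255
= RGB(214, 255, 255)


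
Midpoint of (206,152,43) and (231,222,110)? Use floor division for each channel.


Midpoint: each channel = ⌊(C₁+C₂)/2⌋
R: ⌊(206+231)/2⌋ = 218
G: ⌊(152+222)/2⌋ = 187
B: ⌊(43+110)/2⌋ = 76
= RGB(218, 187, 76)


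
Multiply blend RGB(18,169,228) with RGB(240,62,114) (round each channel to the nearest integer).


Multiply: C = A×B/255, rounded to nearest integer
R: 18×240/255 = 4320/255 ≈ 16.941 → 17
G: 169×62/255 = 10478/255 ≈ 41.090 → 41
B: 228×114/255 = 25992/255 ≈ 101.929 → 102
= RGB(17, 41, 102)


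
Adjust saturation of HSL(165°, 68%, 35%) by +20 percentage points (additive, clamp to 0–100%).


Original S = 68%
Adjustment = +20 percentage points
New S = 68 + (20) = 88
Clamp to [0, 100] → 88
= HSL(165°, 88%, 35%)


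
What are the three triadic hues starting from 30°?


Triadic: equally spaced at 120° intervals
H1 = 30°
H2 = (30 + 120) mod 360 = 150°
H3 = (30 + 240) mod 360 = 270°
Triadic = 30°, 150°, 270°


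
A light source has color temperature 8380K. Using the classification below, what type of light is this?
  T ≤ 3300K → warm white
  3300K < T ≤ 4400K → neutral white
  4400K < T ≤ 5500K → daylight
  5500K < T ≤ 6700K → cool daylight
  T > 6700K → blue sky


Temperature: 8380K
8380K > 6700K → blue sky
Classification: blue sky


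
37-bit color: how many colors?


Colors = 2^bits = 2^37
= 137,438,953,472 colors


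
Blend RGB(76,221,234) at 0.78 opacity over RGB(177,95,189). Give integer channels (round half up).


C = α×F + (1-α)×B, with 1-α = 0.22
R: 0.78×76 + 0.22×177 = 59.28 + 38.94 = 98.22 → 98
G: 0.78×221 + 0.22×95 = 172.38 + 20.90 = 193.28 → 193
B: 0.78×234 + 0.22×189 = 182.52 + 41.58 = 224.10 → 224
= RGB(98, 193, 224)


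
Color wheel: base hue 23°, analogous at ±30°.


Base hue: 23°
Left analog: (23 - 30) mod 360 = 353°
Right analog: (23 + 30) mod 360 = 53°
Analogous hues = 353° and 53°


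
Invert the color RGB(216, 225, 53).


Invert: (255-R, 255-G, 255-B)
R: 255-216 = 39
G: 255-225 = 30
B: 255-53 = 202
= RGB(39, 30, 202)


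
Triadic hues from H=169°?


Triadic: equally spaced at 120° intervals
H1 = 169°
H2 = (169 + 120) mod 360 = 289°
H3 = (169 + 240) mod 360 = 49°
Triadic = 169°, 289°, 49°


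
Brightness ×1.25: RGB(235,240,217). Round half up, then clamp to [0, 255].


Multiply each channel by 1.25, round half up, clamp to [0, 255]
R: 235×1.25 = 293.75 → round → 294 → clamp → 255
G: 240×1.25 = 300 → clamp → 255
B: 217×1.25 = 271.25 → round → 271 → clamp → 255
= RGB(255, 255, 255)


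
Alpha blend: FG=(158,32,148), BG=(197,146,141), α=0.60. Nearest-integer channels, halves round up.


C = α×F + (1-α)×B, with 1-α = 0.40
R: 0.60×158 + 0.40×197 = 94.80 + 78.80 = 173.60 → 174
G: 0.60×32 + 0.40×146 = 19.20 + 58.40 = 77.60 → 78
B: 0.60×148 + 0.40×141 = 88.80 + 56.40 = 145.20 → 145
= RGB(174, 78, 145)


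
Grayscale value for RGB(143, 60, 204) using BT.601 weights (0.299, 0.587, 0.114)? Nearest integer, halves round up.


Gray = 0.299×R + 0.587×G + 0.114×B
Gray = 0.299×143 + 0.587×60 + 0.114×204
Gray = 42.757 + 35.220 + 23.256
Gray = 101.233 → round half up → 101
Gray = 101


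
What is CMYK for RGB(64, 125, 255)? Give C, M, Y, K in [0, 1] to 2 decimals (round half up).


R'=64/255≈0.2510, G'=125/255≈0.4902, B'=255/255≈1.0000
K = 1 - max(R',G',B') = 1 - 255/255 = 0/255 = 0 → 0.00
(1-R'-K)/(1-K) simplifies to (max-R)/max with max = 255:
C = (255-64)/255 = 191/255 = 0.74901… → 0.75
M = (255-125)/255 = 130/255 = 0.50980… → 0.51
Y = (255-255)/255 = 0/255 = 0 → 0.00
= CMYK(0.75, 0.51, 0.00, 0.00)


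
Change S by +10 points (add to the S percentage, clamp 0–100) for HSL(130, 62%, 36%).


Original S = 62%
Adjustment = +10 percentage points
New S = 62 + (10) = 72
Clamp to [0, 100] → 72
= HSL(130°, 72%, 36%)


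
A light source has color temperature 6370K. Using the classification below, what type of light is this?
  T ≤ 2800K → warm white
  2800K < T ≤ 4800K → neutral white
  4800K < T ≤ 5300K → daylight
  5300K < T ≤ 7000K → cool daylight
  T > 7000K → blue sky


Temperature: 6370K
5300K < 6370K ≤ 7000K → cool daylight
Classification: cool daylight


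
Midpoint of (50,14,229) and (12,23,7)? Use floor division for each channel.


Midpoint: each channel = ⌊(C₁+C₂)/2⌋
R: ⌊(50+12)/2⌋ = 31
G: ⌊(14+23)/2⌋ = 18
B: ⌊(229+7)/2⌋ = 118
= RGB(31, 18, 118)


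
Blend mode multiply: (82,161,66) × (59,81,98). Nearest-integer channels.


Multiply: C = A×B/255, rounded to nearest integer
R: 82×59/255 = 4838/255 ≈ 18.973 → 19
G: 161×81/255 = 13041/255 ≈ 51.141 → 51
B: 66×98/255 = 6468/255 ≈ 25.365 → 25
= RGB(19, 51, 25)


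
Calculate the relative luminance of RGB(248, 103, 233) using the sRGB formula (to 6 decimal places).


Linearize each channel (sRGB transfer function): c = v/255; c_lin = c/12.92 if c ≤ 0.04045, else ((c+0.055)/1.055)^2.4
  R: 248/255 ≈ 0.972549 > 0.04045 → ((0.972549+0.055)/1.055)^2.4 ≈ 0.938686
  G: 103/255 ≈ 0.403922 > 0.04045 → ((0.403922+0.055)/1.055)^2.4 ≈ 0.135633
  B: 233/255 ≈ 0.913725 > 0.04045 → ((0.913725+0.055)/1.055)^2.4 ≈ 0.814847
R_lin = 0.938686, G_lin = 0.135633, B_lin = 0.814847
L = 0.2126×R + 0.7152×G + 0.0722×B
L = 0.2126×0.938686 + 0.7152×0.135633 + 0.0722×0.814847
L ≈ 0.355401


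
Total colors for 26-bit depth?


Colors = 2^bits = 2^26
= 67,108,864 colors


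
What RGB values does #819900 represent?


81 → 129 (R)
99 → 153 (G)
00 → 0 (B)
= RGB(129, 153, 0)


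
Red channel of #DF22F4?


Color: #DF22F4
R = DF = 223
G = 22 = 34
B = F4 = 244
Red = 223


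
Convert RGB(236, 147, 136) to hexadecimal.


R = 236 → EC (hex)
G = 147 → 93 (hex)
B = 136 → 88 (hex)
Hex = #EC9388


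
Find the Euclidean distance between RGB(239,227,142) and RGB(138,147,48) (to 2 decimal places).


d = √[(R₁-R₂)² + (G₁-G₂)² + (B₁-B₂)²]
d = √[(239-138)² + (227-147)² + (142-48)²]
d = √[10201 + 6400 + 8836]
d = √25437
d ≈ 159.49


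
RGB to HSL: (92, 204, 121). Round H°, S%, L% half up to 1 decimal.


Normalize: R'=92/255≈0.3608, G'=204/255≈0.8000, B'=121/255≈0.4745
Max=204/255, Min=92/255, Δ=Max-Min=112/255
L = (Max+Min)/2 = (204+92)/510 = 296/510 = 0.58039… → L = 58.0%
L > 0.5 → S = Δ/(2-Max-Min) = 112/(510-204-92) = 112/214 = 0.52336… → S = 52.3%
(the 1/255 factors cancel in S and H, so raw channel differences can be used)
Max is G' → H = 60 × ((B-R)/Δ + 2) = 60 × ((121-92)/112 + 2)
  29/112 + 2 = 0.2589… + 2 = 2.2589…
  H = 60 × 2.2589… = 135.535…° → H = 135.5°
= HSL(135.5°, 52.3%, 58.0%)


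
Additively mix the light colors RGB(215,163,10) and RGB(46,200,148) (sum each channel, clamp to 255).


Additive: each channel = min(255, C₁+C₂)
R: 215+46 = 261 → 255
G: 163+200 = 363 → 255
B: 10+148 = 158 → 158
= RGB(255, 255, 158)


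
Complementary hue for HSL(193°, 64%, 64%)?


Complement = opposite side of color wheel = hue + 180°
H' = (193 + 180) mod 360 = 13°
S and L unchanged.
= HSL(13°, 64%, 64%)


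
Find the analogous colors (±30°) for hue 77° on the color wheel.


Base hue: 77°
Left analog: (77 - 30) mod 360 = 47°
Right analog: (77 + 30) mod 360 = 107°
Analogous hues = 47° and 107°


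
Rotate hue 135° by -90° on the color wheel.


New hue = (H + rotation) mod 360
New hue = (135 -90) mod 360
= 45 mod 360
= 45°


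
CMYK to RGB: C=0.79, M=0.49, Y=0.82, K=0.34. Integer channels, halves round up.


R = 255 × (1-C) × (1-K) = 255 × 0.21 × 0.66 = 35.343 → 35
G = 255 × (1-M) × (1-K) = 255 × 0.51 × 0.66 = 85.833 → 86
B = 255 × (1-Y) × (1-K) = 255 × 0.18 × 0.66 = 30.294 → 30
= RGB(35, 86, 30)


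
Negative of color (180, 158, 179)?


Invert: (255-R, 255-G, 255-B)
R: 255-180 = 75
G: 255-158 = 97
B: 255-179 = 76
= RGB(75, 97, 76)


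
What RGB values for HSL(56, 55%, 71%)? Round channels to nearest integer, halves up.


H=56°, S=0.55, L=0.71
C = (1-|2L-1|)×S = (1-|0.42|)×0.55 = 0.319
H' = H/60 = 56/60 ≈ 0.9333; X = C×(1-|H' mod 2 - 1|) ≈ 0.2977
m = L - C/2 = 0.71 - 0.1595 = 0.5505
Sector ⌊H'⌋ = 0 → (R',G',B') = (0.319, ≈0.2977, 0.0)
RGB = ((R'+m)×255, (G'+m)×255, (B'+m)×255) = (221.7225, 216.2995, 140.3775)
Round half up → RGB(222, 216, 140)


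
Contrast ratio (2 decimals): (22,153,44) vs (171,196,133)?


Linearize each sRGB channel c=v/255: c/12.92 if c ≤ 0.04045 else ((c+0.055)/1.055)^2.4
L = 0.2126×R_lin + 0.7152×G_lin + 0.0722×B_lin
Color 1 (22,153,44):
  R=22: 22/255≈0.0863 > 0.04045 → ((0.0863+0.055)/1.055)^2.4 ≈ 0.00802
  G=153: 153/255≈0.6000 > 0.04045 → ((0.6000+0.055)/1.055)^2.4 ≈ 0.31855
  B=44: 44/255≈0.1725 > 0.04045 → ((0.1725+0.055)/1.055)^2.4 ≈ 0.02519
  L1 = 0.2126×0.00802 + 0.7152×0.31855 + 0.0722×0.02519 ≈ 0.23135
Color 2 (171,196,133):
  R=171: 171/255≈0.6706 > 0.04045 → ((0.6706+0.055)/1.055)^2.4 ≈ 0.40724
  G=196: 196/255≈0.7686 > 0.04045 → ((0.7686+0.055)/1.055)^2.4 ≈ 0.55201
  B=133: 133/255≈0.5216 > 0.04045 → ((0.5216+0.055)/1.055)^2.4 ≈ 0.23455
  L2 = 0.2126×0.40724 + 0.7152×0.55201 + 0.0722×0.23455 ≈ 0.49831
Lighter = 0.49831, Darker = 0.23135
Ratio = (L_lighter + 0.05) / (L_darker + 0.05)
Ratio = (0.49831 + 0.05) / (0.23135 + 0.05) = 0.54831 / 0.28135 ≈ 1.9489
Ratio ≈ 1.95:1


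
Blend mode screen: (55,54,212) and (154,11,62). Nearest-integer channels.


Screen: C = 255 - (255-A)×(255-B)/255, rounded to nearest integer
R: 255 - (255-55)×(255-154)/255 = 255 - 20200/255 ≈ 255 - 79.216 = 175.784 → 176
G: 255 - (255-54)×(255-11)/255 = 255 - 49044/255 ≈ 255 - 192.329 = 62.671 → 63
B: 255 - (255-212)×(255-62)/255 = 255 - 8299/255 ≈ 255 - 32.545 = 222.455 → 222
= RGB(176, 63, 222)


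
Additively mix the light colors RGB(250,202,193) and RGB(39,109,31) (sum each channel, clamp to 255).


Additive: each channel = min(255, C₁+C₂)
R: 250+39 = 289 → 255
G: 202+109 = 311 → 255
B: 193+31 = 224 → 224
= RGB(255, 255, 224)


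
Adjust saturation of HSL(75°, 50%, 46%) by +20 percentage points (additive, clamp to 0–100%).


Original S = 50%
Adjustment = +20 percentage points
New S = 50 + (20) = 70
Clamp to [0, 100] → 70
= HSL(75°, 70%, 46%)


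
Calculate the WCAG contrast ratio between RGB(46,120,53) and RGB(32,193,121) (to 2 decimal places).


Linearize each sRGB channel c=v/255: c/12.92 if c ≤ 0.04045 else ((c+0.055)/1.055)^2.4
L = 0.2126×R_lin + 0.7152×G_lin + 0.0722×B_lin
Color 1 (46,120,53):
  R=46: 46/255≈0.1804 > 0.04045 → ((0.1804+0.055)/1.055)^2.4 ≈ 0.02732
  G=120: 120/255≈0.4706 > 0.04045 → ((0.4706+0.055)/1.055)^2.4 ≈ 0.18782
  B=53: 53/255≈0.2078 > 0.04045 → ((0.2078+0.055)/1.055)^2.4 ≈ 0.03560
  L1 = 0.2126×0.02732 + 0.7152×0.18782 + 0.0722×0.03560 ≈ 0.14271
Color 2 (32,193,121):
  R=32: 32/255≈0.1255 > 0.04045 → ((0.1255+0.055)/1.055)^2.4 ≈ 0.01444
  G=193: 193/255≈0.7569 > 0.04045 → ((0.7569+0.055)/1.055)^2.4 ≈ 0.53328
  B=121: 121/255≈0.4745 > 0.04045 → ((0.4745+0.055)/1.055)^2.4 ≈ 0.19120
  L2 = 0.2126×0.01444 + 0.7152×0.53328 + 0.0722×0.19120 ≈ 0.39827
Lighter = 0.39827, Darker = 0.14271
Ratio = (L_lighter + 0.05) / (L_darker + 0.05)
Ratio = (0.39827 + 0.05) / (0.14271 + 0.05) = 0.44827 / 0.19271 ≈ 2.3262
Ratio ≈ 2.33:1


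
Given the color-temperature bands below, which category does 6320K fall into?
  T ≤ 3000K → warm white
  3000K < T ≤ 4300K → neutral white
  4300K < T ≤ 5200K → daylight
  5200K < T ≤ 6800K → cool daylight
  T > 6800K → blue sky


Temperature: 6320K
5200K < 6320K ≤ 6800K → cool daylight
Classification: cool daylight


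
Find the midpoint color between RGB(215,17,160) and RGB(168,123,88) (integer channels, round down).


Midpoint: each channel = ⌊(C₁+C₂)/2⌋
R: ⌊(215+168)/2⌋ = 191
G: ⌊(17+123)/2⌋ = 70
B: ⌊(160+88)/2⌋ = 124
= RGB(191, 70, 124)


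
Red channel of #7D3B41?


Color: #7D3B41
R = 7D = 125
G = 3B = 59
B = 41 = 65
Red = 125


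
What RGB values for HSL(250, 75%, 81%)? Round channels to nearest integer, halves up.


H=250°, S=0.75, L=0.81
C = (1-|2L-1|)×S = (1-|0.62|)×0.75 = 0.285
H' = H/60 = 250/60 ≈ 4.1667; X = C×(1-|H' mod 2 - 1|) = 0.0475
m = L - C/2 = 0.81 - 0.1425 = 0.6675
Sector ⌊H'⌋ = 4 → (R',G',B') = (0.0475, 0.0, 0.285)
RGB = ((R'+m)×255, (G'+m)×255, (B'+m)×255) = (182.325, 170.2125, 242.8875)
Round half up → RGB(182, 170, 243)


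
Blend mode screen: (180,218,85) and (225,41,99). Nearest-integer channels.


Screen: C = 255 - (255-A)×(255-B)/255, rounded to nearest integer
R: 255 - (255-180)×(255-225)/255 = 255 - 2250/255 ≈ 255 - 8.824 = 246.176 → 246
G: 255 - (255-218)×(255-41)/255 = 255 - 7918/255 ≈ 255 - 31.051 = 223.949 → 224
B: 255 - (255-85)×(255-99)/255 = 255 - 26520/255 ≈ 255 - 104.000 = 151.000 → 151
= RGB(246, 224, 151)


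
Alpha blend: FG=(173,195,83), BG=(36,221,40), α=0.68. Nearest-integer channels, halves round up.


C = α×F + (1-α)×B, with 1-α = 0.32
R: 0.68×173 + 0.32×36 = 117.64 + 11.52 = 129.16 → 129
G: 0.68×195 + 0.32×221 = 132.60 + 70.72 = 203.32 → 203
B: 0.68×83 + 0.32×40 = 56.44 + 12.80 = 69.24 → 69
= RGB(129, 203, 69)


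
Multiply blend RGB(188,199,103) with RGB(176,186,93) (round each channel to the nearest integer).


Multiply: C = A×B/255, rounded to nearest integer
R: 188×176/255 = 33088/255 ≈ 129.757 → 130
G: 199×186/255 = 37014/255 ≈ 145.153 → 145
B: 103×93/255 = 9579/255 ≈ 37.565 → 38
= RGB(130, 145, 38)


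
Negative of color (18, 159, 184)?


Invert: (255-R, 255-G, 255-B)
R: 255-18 = 237
G: 255-159 = 96
B: 255-184 = 71
= RGB(237, 96, 71)


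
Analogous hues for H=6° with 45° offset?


Base hue: 6°
Left analog: (6 - 45) mod 360 = 321°
Right analog: (6 + 45) mod 360 = 51°
Analogous hues = 321° and 51°


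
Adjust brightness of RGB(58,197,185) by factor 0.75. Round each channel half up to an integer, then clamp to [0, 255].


Multiply each channel by 0.75, round half up, clamp to [0, 255]
R: 58×0.75 = 43.5 → round → 44
G: 197×0.75 = 147.75 → round → 148
B: 185×0.75 = 138.75 → round → 139
= RGB(44, 148, 139)


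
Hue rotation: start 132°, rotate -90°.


New hue = (H + rotation) mod 360
New hue = (132 -90) mod 360
= 42 mod 360
= 42°


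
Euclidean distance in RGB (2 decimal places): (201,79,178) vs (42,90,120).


d = √[(R₁-R₂)² + (G₁-G₂)² + (B₁-B₂)²]
d = √[(201-42)² + (79-90)² + (178-120)²]
d = √[25281 + 121 + 3364]
d = √28766
d ≈ 169.61


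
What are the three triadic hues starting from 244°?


Triadic: equally spaced at 120° intervals
H1 = 244°
H2 = (244 + 120) mod 360 = 4°
H3 = (244 + 240) mod 360 = 124°
Triadic = 244°, 4°, 124°


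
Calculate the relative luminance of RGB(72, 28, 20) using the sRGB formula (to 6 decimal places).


Linearize each channel (sRGB transfer function): c = v/255; c_lin = c/12.92 if c ≤ 0.04045, else ((c+0.055)/1.055)^2.4
  R: 72/255 ≈ 0.282353 > 0.04045 → ((0.282353+0.055)/1.055)^2.4 ≈ 0.064803
  G: 28/255 ≈ 0.109804 > 0.04045 → ((0.109804+0.055)/1.055)^2.4 ≈ 0.011612
  B: 20/255 ≈ 0.078431 > 0.04045 → ((0.078431+0.055)/1.055)^2.4 ≈ 0.006995
R_lin = 0.064803, G_lin = 0.011612, B_lin = 0.006995
L = 0.2126×R + 0.7152×G + 0.0722×B
L = 0.2126×0.064803 + 0.7152×0.011612 + 0.0722×0.006995
L ≈ 0.022587


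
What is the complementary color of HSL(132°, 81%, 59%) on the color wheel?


Complement = opposite side of color wheel = hue + 180°
H' = (132 + 180) mod 360 = 312°
S and L unchanged.
= HSL(312°, 81%, 59%)


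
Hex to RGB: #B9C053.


B9 → 185 (R)
C0 → 192 (G)
53 → 83 (B)
= RGB(185, 192, 83)


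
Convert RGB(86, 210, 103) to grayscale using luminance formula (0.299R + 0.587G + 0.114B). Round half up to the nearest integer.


Gray = 0.299×R + 0.587×G + 0.114×B
Gray = 0.299×86 + 0.587×210 + 0.114×103
Gray = 25.714 + 123.270 + 11.742
Gray = 160.726 → round half up → 161
Gray = 161


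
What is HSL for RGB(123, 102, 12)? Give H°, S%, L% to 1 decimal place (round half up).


Normalize: R'=123/255≈0.4824, G'=102/255≈0.4000, B'=12/255≈0.0471
Max=123/255, Min=12/255, Δ=Max-Min=111/255
L = (Max+Min)/2 = (123+12)/510 = 135/510 = 0.26470… → L = 26.5%
L ≤ 0.5 → S = Δ/(Max+Min) = 111/(123+12) = 111/135 = 0.82222… → S = 82.2%
(the 1/255 factors cancel in S and H, so raw channel differences can be used)
Max is R' → H = 60 × (((G-B)/Δ) mod 6) = 60 × (((102-12)/111) mod 6)
  90/111 = 0.8108…
  H = 60 × 0.8108… = 48.648…° → H = 48.6°
= HSL(48.6°, 82.2%, 26.5%)


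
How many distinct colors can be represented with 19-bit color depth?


Colors = 2^bits = 2^19
= 524,288 colors


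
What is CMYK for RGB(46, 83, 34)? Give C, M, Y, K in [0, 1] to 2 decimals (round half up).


R'=46/255≈0.1804, G'=83/255≈0.3255, B'=34/255≈0.1333
K = 1 - max(R',G',B') = 1 - 83/255 = 172/255 = 0.67450… → 0.67
(1-R'-K)/(1-K) simplifies to (max-R)/max with max = 83:
C = (83-46)/83 = 37/83 = 0.44578… → 0.45
M = (83-83)/83 = 0/83 = 0 → 0.00
Y = (83-34)/83 = 49/83 = 0.59036… → 0.59
= CMYK(0.45, 0.00, 0.59, 0.67)


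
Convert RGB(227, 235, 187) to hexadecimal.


R = 227 → E3 (hex)
G = 235 → EB (hex)
B = 187 → BB (hex)
Hex = #E3EBBB


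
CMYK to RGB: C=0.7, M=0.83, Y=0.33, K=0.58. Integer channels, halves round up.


R = 255 × (1-C) × (1-K) = 255 × 0.30 × 0.42 = 32.13 → 32
G = 255 × (1-M) × (1-K) = 255 × 0.17 × 0.42 = 18.207 → 18
B = 255 × (1-Y) × (1-K) = 255 × 0.67 × 0.42 = 71.757 → 72
= RGB(32, 18, 72)


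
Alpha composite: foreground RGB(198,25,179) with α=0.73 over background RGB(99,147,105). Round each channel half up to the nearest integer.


C = α×F + (1-α)×B, with 1-α = 0.27
R: 0.73×198 + 0.27×99 = 144.54 + 26.73 = 171.27 → 171
G: 0.73×25 + 0.27×147 = 18.25 + 39.69 = 57.94 → 58
B: 0.73×179 + 0.27×105 = 130.67 + 28.35 = 159.02 → 159
= RGB(171, 58, 159)


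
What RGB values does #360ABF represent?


36 → 54 (R)
0A → 10 (G)
BF → 191 (B)
= RGB(54, 10, 191)


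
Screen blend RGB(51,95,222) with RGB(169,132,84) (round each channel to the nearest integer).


Screen: C = 255 - (255-A)×(255-B)/255, rounded to nearest integer
R: 255 - (255-51)×(255-169)/255 = 255 - 17544/255 ≈ 255 - 68.800 = 186.200 → 186
G: 255 - (255-95)×(255-132)/255 = 255 - 19680/255 ≈ 255 - 77.176 = 177.824 → 178
B: 255 - (255-222)×(255-84)/255 = 255 - 5643/255 ≈ 255 - 22.129 = 232.871 → 233
= RGB(186, 178, 233)


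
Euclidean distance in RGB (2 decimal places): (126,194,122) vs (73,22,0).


d = √[(R₁-R₂)² + (G₁-G₂)² + (B₁-B₂)²]
d = √[(126-73)² + (194-22)² + (122-0)²]
d = √[2809 + 29584 + 14884]
d = √47277
d ≈ 217.43


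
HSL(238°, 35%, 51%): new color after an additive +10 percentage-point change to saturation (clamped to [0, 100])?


Original S = 35%
Adjustment = +10 percentage points
New S = 35 + (10) = 45
Clamp to [0, 100] → 45
= HSL(238°, 45%, 51%)


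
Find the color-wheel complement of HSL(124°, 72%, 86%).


Complement = opposite side of color wheel = hue + 180°
H' = (124 + 180) mod 360 = 304°
S and L unchanged.
= HSL(304°, 72%, 86%)


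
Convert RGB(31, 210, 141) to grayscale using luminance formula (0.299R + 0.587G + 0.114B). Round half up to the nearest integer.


Gray = 0.299×R + 0.587×G + 0.114×B
Gray = 0.299×31 + 0.587×210 + 0.114×141
Gray = 9.269 + 123.270 + 16.074
Gray = 148.613 → round half up → 149
Gray = 149


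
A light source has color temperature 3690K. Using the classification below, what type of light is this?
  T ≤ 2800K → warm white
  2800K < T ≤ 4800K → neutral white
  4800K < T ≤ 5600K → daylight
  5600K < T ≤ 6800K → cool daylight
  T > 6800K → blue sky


Temperature: 3690K
2800K < 3690K ≤ 4800K → neutral white
Classification: neutral white


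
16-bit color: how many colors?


Colors = 2^bits = 2^16
= 65,536 colors


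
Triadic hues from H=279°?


Triadic: equally spaced at 120° intervals
H1 = 279°
H2 = (279 + 120) mod 360 = 39°
H3 = (279 + 240) mod 360 = 159°
Triadic = 279°, 39°, 159°


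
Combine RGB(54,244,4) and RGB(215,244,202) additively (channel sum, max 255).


Additive: each channel = min(255, C₁+C₂)
R: 54+215 = 269 → 255
G: 244+244 = 488 → 255
B: 4+202 = 206 → 206
= RGB(255, 255, 206)


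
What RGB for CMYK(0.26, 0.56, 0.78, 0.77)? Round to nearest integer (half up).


R = 255 × (1-C) × (1-K) = 255 × 0.74 × 0.23 = 43.401 → 43
G = 255 × (1-M) × (1-K) = 255 × 0.44 × 0.23 = 25.806 → 26
B = 255 × (1-Y) × (1-K) = 255 × 0.22 × 0.23 = 12.903 → 13
= RGB(43, 26, 13)


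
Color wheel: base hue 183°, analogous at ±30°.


Base hue: 183°
Left analog: (183 - 30) mod 360 = 153°
Right analog: (183 + 30) mod 360 = 213°
Analogous hues = 153° and 213°


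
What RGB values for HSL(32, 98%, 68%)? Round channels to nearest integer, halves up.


H=32°, S=0.98, L=0.68
C = (1-|2L-1|)×S = (1-|0.36|)×0.98 = 0.6272
H' = H/60 = 32/60 ≈ 0.5333; X = C×(1-|H' mod 2 - 1|) ≈ 0.3345
m = L - C/2 = 0.68 - 0.3136 = 0.3664
Sector ⌊H'⌋ = 0 → (R',G',B') = (0.6272, ≈0.3345, 0.0)
RGB = ((R'+m)×255, (G'+m)×255, (B'+m)×255) = (253.368, 178.7312, 93.432)
Round half up → RGB(253, 179, 93)


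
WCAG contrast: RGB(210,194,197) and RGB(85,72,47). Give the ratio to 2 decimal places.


Linearize each sRGB channel c=v/255: c/12.92 if c ≤ 0.04045 else ((c+0.055)/1.055)^2.4
L = 0.2126×R_lin + 0.7152×G_lin + 0.0722×B_lin
Color 1 (210,194,197):
  R=210: 210/255≈0.8235 > 0.04045 → ((0.8235+0.055)/1.055)^2.4 ≈ 0.64448
  G=194: 194/255≈0.7608 > 0.04045 → ((0.7608+0.055)/1.055)^2.4 ≈ 0.53948
  B=197: 197/255≈0.7725 > 0.04045 → ((0.7725+0.055)/1.055)^2.4 ≈ 0.55834
  L1 = 0.2126×0.64448 + 0.7152×0.53948 + 0.0722×0.55834 ≈ 0.56316
Color 2 (85,72,47):
  R=85: 85/255≈0.3333 > 0.04045 → ((0.3333+0.055)/1.055)^2.4 ≈ 0.09084
  G=72: 72/255≈0.2824 > 0.04045 → ((0.2824+0.055)/1.055)^2.4 ≈ 0.06480
  B=47: 47/255≈0.1843 > 0.04045 → ((0.1843+0.055)/1.055)^2.4 ≈ 0.02843
  L2 = 0.2126×0.09084 + 0.7152×0.06480 + 0.0722×0.02843 ≈ 0.06771
Lighter = 0.56316, Darker = 0.06771
Ratio = (L_lighter + 0.05) / (L_darker + 0.05)
Ratio = (0.56316 + 0.05) / (0.06771 + 0.05) = 0.61316 / 0.11771 ≈ 5.2090
Ratio ≈ 5.21:1


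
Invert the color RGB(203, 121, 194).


Invert: (255-R, 255-G, 255-B)
R: 255-203 = 52
G: 255-121 = 134
B: 255-194 = 61
= RGB(52, 134, 61)


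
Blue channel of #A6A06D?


Color: #A6A06D
R = A6 = 166
G = A0 = 160
B = 6D = 109
Blue = 109


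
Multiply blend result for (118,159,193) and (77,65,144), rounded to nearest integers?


Multiply: C = A×B/255, rounded to nearest integer
R: 118×77/255 = 9086/255 ≈ 35.631 → 36
G: 159×65/255 = 10335/255 ≈ 40.529 → 41
B: 193×144/255 = 27792/255 ≈ 108.988 → 109
= RGB(36, 41, 109)


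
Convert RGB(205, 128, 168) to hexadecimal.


R = 205 → CD (hex)
G = 128 → 80 (hex)
B = 168 → A8 (hex)
Hex = #CD80A8


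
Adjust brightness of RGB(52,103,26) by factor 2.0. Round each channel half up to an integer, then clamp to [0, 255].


Multiply each channel by 2.0, round half up, clamp to [0, 255]
R: 52×2.0 = 104
G: 103×2.0 = 206
B: 26×2.0 = 52
= RGB(104, 206, 52)


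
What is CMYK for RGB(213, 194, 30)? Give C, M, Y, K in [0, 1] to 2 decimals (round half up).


R'=213/255≈0.8353, G'=194/255≈0.7608, B'=30/255≈0.1176
K = 1 - max(R',G',B') = 1 - 213/255 = 42/255 = 0.16470… → 0.16
(1-R'-K)/(1-K) simplifies to (max-R)/max with max = 213:
C = (213-213)/213 = 0/213 = 0 → 0.00
M = (213-194)/213 = 19/213 = 0.08920… → 0.09
Y = (213-30)/213 = 183/213 = 0.85915… → 0.86
= CMYK(0.00, 0.09, 0.86, 0.16)


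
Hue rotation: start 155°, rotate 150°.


New hue = (H + rotation) mod 360
New hue = (155 + 150) mod 360
= 305 mod 360
= 305°


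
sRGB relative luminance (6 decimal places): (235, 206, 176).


Linearize each channel (sRGB transfer function): c = v/255; c_lin = c/12.92 if c ≤ 0.04045, else ((c+0.055)/1.055)^2.4
  R: 235/255 ≈ 0.921569 > 0.04045 → ((0.921569+0.055)/1.055)^2.4 ≈ 0.830770
  G: 206/255 ≈ 0.807843 > 0.04045 → ((0.807843+0.055)/1.055)^2.4 ≈ 0.617207
  B: 176/255 ≈ 0.690196 > 0.04045 → ((0.690196+0.055)/1.055)^2.4 ≈ 0.434154
R_lin = 0.830770, G_lin = 0.617207, B_lin = 0.434154
L = 0.2126×R + 0.7152×G + 0.0722×B
L = 0.2126×0.830770 + 0.7152×0.617207 + 0.0722×0.434154
L ≈ 0.649394


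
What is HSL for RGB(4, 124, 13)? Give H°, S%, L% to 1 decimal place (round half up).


Normalize: R'=4/255≈0.0157, G'=124/255≈0.4863, B'=13/255≈0.0510
Max=124/255, Min=4/255, Δ=Max-Min=120/255
L = (Max+Min)/2 = (124+4)/510 = 128/510 = 0.25098… → L = 25.1%
L ≤ 0.5 → S = Δ/(Max+Min) = 120/(124+4) = 120/128 = 0.9375 → S = 93.8%
(the 1/255 factors cancel in S and H, so raw channel differences can be used)
Max is G' → H = 60 × ((B-R)/Δ + 2) = 60 × ((13-4)/120 + 2)
  9/120 + 2 = 0.075 + 2 = 2.075
  H = 60 × 2.075 = 124.5° → H = 124.5°
= HSL(124.5°, 93.8%, 25.1%)


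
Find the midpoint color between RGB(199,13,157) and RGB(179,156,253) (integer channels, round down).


Midpoint: each channel = ⌊(C₁+C₂)/2⌋
R: ⌊(199+179)/2⌋ = 189
G: ⌊(13+156)/2⌋ = 84
B: ⌊(157+253)/2⌋ = 205
= RGB(189, 84, 205)


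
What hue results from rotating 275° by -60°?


New hue = (H + rotation) mod 360
New hue = (275 -60) mod 360
= 215 mod 360
= 215°


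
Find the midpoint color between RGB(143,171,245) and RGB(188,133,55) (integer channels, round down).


Midpoint: each channel = ⌊(C₁+C₂)/2⌋
R: ⌊(143+188)/2⌋ = 165
G: ⌊(171+133)/2⌋ = 152
B: ⌊(245+55)/2⌋ = 150
= RGB(165, 152, 150)


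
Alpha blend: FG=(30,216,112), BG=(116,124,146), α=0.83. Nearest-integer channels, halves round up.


C = α×F + (1-α)×B, with 1-α = 0.17
R: 0.83×30 + 0.17×116 = 24.90 + 19.72 = 44.62 → 45
G: 0.83×216 + 0.17×124 = 179.28 + 21.08 = 200.36 → 200
B: 0.83×112 + 0.17×146 = 92.96 + 24.82 = 117.78 → 118
= RGB(45, 200, 118)


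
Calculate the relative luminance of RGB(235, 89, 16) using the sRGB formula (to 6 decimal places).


Linearize each channel (sRGB transfer function): c = v/255; c_lin = c/12.92 if c ≤ 0.04045, else ((c+0.055)/1.055)^2.4
  R: 235/255 ≈ 0.921569 > 0.04045 → ((0.921569+0.055)/1.055)^2.4 ≈ 0.830770
  G: 89/255 ≈ 0.349020 > 0.04045 → ((0.349020+0.055)/1.055)^2.4 ≈ 0.099899
  B: 16/255 ≈ 0.062745 > 0.04045 → ((0.062745+0.055)/1.055)^2.4 ≈ 0.005182
R_lin = 0.830770, G_lin = 0.099899, B_lin = 0.005182
L = 0.2126×R + 0.7152×G + 0.0722×B
L = 0.2126×0.830770 + 0.7152×0.099899 + 0.0722×0.005182
L ≈ 0.248443


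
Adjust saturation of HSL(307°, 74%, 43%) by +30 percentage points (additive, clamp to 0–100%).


Original S = 74%
Adjustment = +30 percentage points
New S = 74 + (30) = 104
Clamp to [0, 100] → 100
= HSL(307°, 100%, 43%)


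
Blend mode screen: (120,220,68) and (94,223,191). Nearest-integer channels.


Screen: C = 255 - (255-A)×(255-B)/255, rounded to nearest integer
R: 255 - (255-120)×(255-94)/255 = 255 - 21735/255 ≈ 255 - 85.235 = 169.765 → 170
G: 255 - (255-220)×(255-223)/255 = 255 - 1120/255 ≈ 255 - 4.392 = 250.608 → 251
B: 255 - (255-68)×(255-191)/255 = 255 - 11968/255 ≈ 255 - 46.933 = 208.067 → 208
= RGB(170, 251, 208)


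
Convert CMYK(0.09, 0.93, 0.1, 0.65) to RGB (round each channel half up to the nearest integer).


R = 255 × (1-C) × (1-K) = 255 × 0.91 × 0.35 = 81.2175 → 81
G = 255 × (1-M) × (1-K) = 255 × 0.07 × 0.35 = 6.2475 → 6
B = 255 × (1-Y) × (1-K) = 255 × 0.90 × 0.35 = 80.325 → 80
= RGB(81, 6, 80)


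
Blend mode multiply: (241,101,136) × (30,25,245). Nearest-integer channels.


Multiply: C = A×B/255, rounded to nearest integer
R: 241×30/255 = 7230/255 ≈ 28.353 → 28
G: 101×25/255 = 2525/255 ≈ 9.902 → 10
B: 136×245/255 = 33320/255 ≈ 130.667 → 131
= RGB(28, 10, 131)


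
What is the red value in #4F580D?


Color: #4F580D
R = 4F = 79
G = 58 = 88
B = 0D = 13
Red = 79


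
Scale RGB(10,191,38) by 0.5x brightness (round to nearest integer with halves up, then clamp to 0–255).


Multiply each channel by 0.5, round half up, clamp to [0, 255]
R: 10×0.5 = 5
G: 191×0.5 = 95.5 → round → 96
B: 38×0.5 = 19
= RGB(5, 96, 19)


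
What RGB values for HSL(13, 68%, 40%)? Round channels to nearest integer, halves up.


H=13°, S=0.68, L=0.40
C = (1-|2L-1|)×S = (1-|-0.20|)×0.68 = 0.544
H' = H/60 = 13/60 ≈ 0.2167; X = C×(1-|H' mod 2 - 1|) ≈ 0.1179
m = L - C/2 = 0.40 - 0.272 = 0.128
Sector ⌊H'⌋ = 0 → (R',G',B') = (0.544, ≈0.1179, 0.0)
RGB = ((R'+m)×255, (G'+m)×255, (B'+m)×255) = (171.36, 62.696, 32.64)
Round half up → RGB(171, 63, 33)


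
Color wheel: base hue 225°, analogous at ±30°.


Base hue: 225°
Left analog: (225 - 30) mod 360 = 195°
Right analog: (225 + 30) mod 360 = 255°
Analogous hues = 195° and 255°


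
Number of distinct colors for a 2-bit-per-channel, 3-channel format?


Total bits = 2 bits/channel × 3 channels = 6 bits
Distinct colors = 2^6
= 64 colors


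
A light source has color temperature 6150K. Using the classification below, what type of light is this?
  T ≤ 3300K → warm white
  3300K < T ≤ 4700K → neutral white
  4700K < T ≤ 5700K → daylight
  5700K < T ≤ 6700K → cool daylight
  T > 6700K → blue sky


Temperature: 6150K
5700K < 6150K ≤ 6700K → cool daylight
Classification: cool daylight


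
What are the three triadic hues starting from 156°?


Triadic: equally spaced at 120° intervals
H1 = 156°
H2 = (156 + 120) mod 360 = 276°
H3 = (156 + 240) mod 360 = 36°
Triadic = 156°, 276°, 36°


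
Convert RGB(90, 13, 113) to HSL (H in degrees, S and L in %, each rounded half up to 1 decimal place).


Normalize: R'=90/255≈0.3529, G'=13/255≈0.0510, B'=113/255≈0.4431
Max=113/255, Min=13/255, Δ=Max-Min=100/255
L = (Max+Min)/2 = (113+13)/510 = 126/510 = 0.24705… → L = 24.7%
L ≤ 0.5 → S = Δ/(Max+Min) = 100/(113+13) = 100/126 = 0.79365… → S = 79.4%
(the 1/255 factors cancel in S and H, so raw channel differences can be used)
Max is B' → H = 60 × ((R-G)/Δ + 4) = 60 × ((90-13)/100 + 4)
  77/100 + 4 = 0.77 + 4 = 4.77
  H = 60 × 4.77 = 286.2° → H = 286.2°
= HSL(286.2°, 79.4%, 24.7%)


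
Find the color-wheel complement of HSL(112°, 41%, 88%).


Complement = opposite side of color wheel = hue + 180°
H' = (112 + 180) mod 360 = 292°
S and L unchanged.
= HSL(292°, 41%, 88%)


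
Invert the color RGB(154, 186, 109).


Invert: (255-R, 255-G, 255-B)
R: 255-154 = 101
G: 255-186 = 69
B: 255-109 = 146
= RGB(101, 69, 146)


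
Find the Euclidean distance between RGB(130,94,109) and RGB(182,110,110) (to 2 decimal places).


d = √[(R₁-R₂)² + (G₁-G₂)² + (B₁-B₂)²]
d = √[(130-182)² + (94-110)² + (109-110)²]
d = √[2704 + 256 + 1]
d = √2961
d ≈ 54.42


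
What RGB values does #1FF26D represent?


1F → 31 (R)
F2 → 242 (G)
6D → 109 (B)
= RGB(31, 242, 109)


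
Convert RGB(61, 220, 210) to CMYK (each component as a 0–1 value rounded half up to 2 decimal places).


R'=61/255≈0.2392, G'=220/255≈0.8627, B'=210/255≈0.8235
K = 1 - max(R',G',B') = 1 - 220/255 = 35/255 = 0.13725… → 0.14
(1-R'-K)/(1-K) simplifies to (max-R)/max with max = 220:
C = (220-61)/220 = 159/220 = 0.72272… → 0.72
M = (220-220)/220 = 0/220 = 0 → 0.00
Y = (220-210)/220 = 10/220 = 0.04545… → 0.05
= CMYK(0.72, 0.00, 0.05, 0.14)


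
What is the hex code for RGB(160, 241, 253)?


R = 160 → A0 (hex)
G = 241 → F1 (hex)
B = 253 → FD (hex)
Hex = #A0F1FD


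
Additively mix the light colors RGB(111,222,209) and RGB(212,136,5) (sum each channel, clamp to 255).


Additive: each channel = min(255, C₁+C₂)
R: 111+212 = 323 → 255
G: 222+136 = 358 → 255
B: 209+5 = 214 → 214
= RGB(255, 255, 214)


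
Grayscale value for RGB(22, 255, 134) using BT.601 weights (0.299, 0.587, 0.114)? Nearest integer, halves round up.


Gray = 0.299×R + 0.587×G + 0.114×B
Gray = 0.299×22 + 0.587×255 + 0.114×134
Gray = 6.578 + 149.685 + 15.276
Gray = 171.539 → round half up → 172
Gray = 172


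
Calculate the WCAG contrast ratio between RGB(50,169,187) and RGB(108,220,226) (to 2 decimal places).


Linearize each sRGB channel c=v/255: c/12.92 if c ≤ 0.04045 else ((c+0.055)/1.055)^2.4
L = 0.2126×R_lin + 0.7152×G_lin + 0.0722×B_lin
Color 1 (50,169,187):
  R=50: 50/255≈0.1961 > 0.04045 → ((0.1961+0.055)/1.055)^2.4 ≈ 0.03190
  G=169: 169/255≈0.6627 > 0.04045 → ((0.6627+0.055)/1.055)^2.4 ≈ 0.39676
  B=187: 187/255≈0.7333 > 0.04045 → ((0.7333+0.055)/1.055)^2.4 ≈ 0.49693
  L1 = 0.2126×0.03190 + 0.7152×0.39676 + 0.0722×0.49693 ≈ 0.32642
Color 2 (108,220,226):
  R=108: 108/255≈0.4235 > 0.04045 → ((0.4235+0.055)/1.055)^2.4 ≈ 0.14996
  G=220: 220/255≈0.8627 > 0.04045 → ((0.8627+0.055)/1.055)^2.4 ≈ 0.71569
  B=226: 226/255≈0.8863 > 0.04045 → ((0.8863+0.055)/1.055)^2.4 ≈ 0.76052
  L2 = 0.2126×0.14996 + 0.7152×0.71569 + 0.0722×0.76052 ≈ 0.59866
Lighter = 0.59866, Darker = 0.32642
Ratio = (L_lighter + 0.05) / (L_darker + 0.05)
Ratio = (0.59866 + 0.05) / (0.32642 + 0.05) = 0.64866 / 0.37642 ≈ 1.7232
Ratio ≈ 1.72:1


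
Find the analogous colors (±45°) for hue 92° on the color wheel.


Base hue: 92°
Left analog: (92 - 45) mod 360 = 47°
Right analog: (92 + 45) mod 360 = 137°
Analogous hues = 47° and 137°


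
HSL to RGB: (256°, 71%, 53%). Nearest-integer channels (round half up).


H=256°, S=0.71, L=0.53
C = (1-|2L-1|)×S = (1-|0.06|)×0.71 = 0.6674
H' = H/60 = 256/60 ≈ 4.2667; X = C×(1-|H' mod 2 - 1|) ≈ 0.1780
m = L - C/2 = 0.53 - 0.3337 = 0.1963
Sector ⌊H'⌋ = 4 → (R',G',B') = (≈0.1780, 0.0, 0.6674)
RGB = ((R'+m)×255, (G'+m)×255, (B'+m)×255) = (95.4397, 50.0565, 220.2435)
Round half up → RGB(95, 50, 220)


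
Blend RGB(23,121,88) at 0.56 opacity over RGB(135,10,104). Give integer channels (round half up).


C = α×F + (1-α)×B, with 1-α = 0.44
R: 0.56×23 + 0.44×135 = 12.88 + 59.40 = 72.28 → 72
G: 0.56×121 + 0.44×10 = 67.76 + 4.40 = 72.16 → 72
B: 0.56×88 + 0.44×104 = 49.28 + 45.76 = 95.04 → 95
= RGB(72, 72, 95)


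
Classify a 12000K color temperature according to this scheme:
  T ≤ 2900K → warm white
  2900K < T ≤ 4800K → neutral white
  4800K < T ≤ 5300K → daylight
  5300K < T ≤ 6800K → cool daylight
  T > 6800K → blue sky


Temperature: 12000K
12000K > 6800K → blue sky
Classification: blue sky


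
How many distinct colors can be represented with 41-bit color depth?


Colors = 2^bits = 2^41
= 2,199,023,255,552 colors


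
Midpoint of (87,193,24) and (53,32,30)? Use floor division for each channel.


Midpoint: each channel = ⌊(C₁+C₂)/2⌋
R: ⌊(87+53)/2⌋ = 70
G: ⌊(193+32)/2⌋ = 112
B: ⌊(24+30)/2⌋ = 27
= RGB(70, 112, 27)


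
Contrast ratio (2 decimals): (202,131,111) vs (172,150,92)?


Linearize each sRGB channel c=v/255: c/12.92 if c ≤ 0.04045 else ((c+0.055)/1.055)^2.4
L = 0.2126×R_lin + 0.7152×G_lin + 0.0722×B_lin
Color 1 (202,131,111):
  R=202: 202/255≈0.7922 > 0.04045 → ((0.7922+0.055)/1.055)^2.4 ≈ 0.59062
  G=131: 131/255≈0.5137 > 0.04045 → ((0.5137+0.055)/1.055)^2.4 ≈ 0.22697
  B=111: 111/255≈0.4353 > 0.04045 → ((0.4353+0.055)/1.055)^2.4 ≈ 0.15896
  L1 = 0.2126×0.59062 + 0.7152×0.22697 + 0.0722×0.15896 ≈ 0.29937
Color 2 (172,150,92):
  R=172: 172/255≈0.6745 > 0.04045 → ((0.6745+0.055)/1.055)^2.4 ≈ 0.41254
  G=150: 150/255≈0.5882 > 0.04045 → ((0.5882+0.055)/1.055)^2.4 ≈ 0.30499
  B=92: 92/255≈0.3608 > 0.04045 → ((0.3608+0.055)/1.055)^2.4 ≈ 0.10702
  L2 = 0.2126×0.41254 + 0.7152×0.30499 + 0.0722×0.10702 ≈ 0.31356
Lighter = 0.31356, Darker = 0.29937
Ratio = (L_lighter + 0.05) / (L_darker + 0.05)
Ratio = (0.31356 + 0.05) / (0.29937 + 0.05) = 0.36356 / 0.34937 ≈ 1.0406
Ratio ≈ 1.04:1


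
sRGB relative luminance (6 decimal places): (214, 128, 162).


Linearize each channel (sRGB transfer function): c = v/255; c_lin = c/12.92 if c ≤ 0.04045, else ((c+0.055)/1.055)^2.4
  R: 214/255 ≈ 0.839216 > 0.04045 → ((0.839216+0.055)/1.055)^2.4 ≈ 0.672443
  G: 128/255 ≈ 0.501961 > 0.04045 → ((0.501961+0.055)/1.055)^2.4 ≈ 0.215861
  B: 162/255 ≈ 0.635294 > 0.04045 → ((0.635294+0.055)/1.055)^2.4 ≈ 0.361307
R_lin = 0.672443, G_lin = 0.215861, B_lin = 0.361307
L = 0.2126×R + 0.7152×G + 0.0722×B
L = 0.2126×0.672443 + 0.7152×0.215861 + 0.0722×0.361307
L ≈ 0.323431


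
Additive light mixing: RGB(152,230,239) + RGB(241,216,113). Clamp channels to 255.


Additive: each channel = min(255, C₁+C₂)
R: 152+241 = 393 → 255
G: 230+216 = 446 → 255
B: 239+113 = 352 → 255
= RGB(255, 255, 255)


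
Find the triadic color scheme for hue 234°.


Triadic: equally spaced at 120° intervals
H1 = 234°
H2 = (234 + 120) mod 360 = 354°
H3 = (234 + 240) mod 360 = 114°
Triadic = 234°, 354°, 114°


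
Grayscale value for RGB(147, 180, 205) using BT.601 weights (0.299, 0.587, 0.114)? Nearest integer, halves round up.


Gray = 0.299×R + 0.587×G + 0.114×B
Gray = 0.299×147 + 0.587×180 + 0.114×205
Gray = 43.953 + 105.660 + 23.370
Gray = 172.983 → round half up → 173
Gray = 173
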